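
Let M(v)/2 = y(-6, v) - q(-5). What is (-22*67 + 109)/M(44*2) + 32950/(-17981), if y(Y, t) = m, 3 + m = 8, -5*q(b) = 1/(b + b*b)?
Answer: -414570400/3002827 ≈ -138.06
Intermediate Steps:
q(b) = -1/(5*(b + b**2)) (q(b) = -1/(5*(b + b*b)) = -1/(5*(b + b**2)))
m = 5 (m = -3 + 8 = 5)
y(Y, t) = 5
M(v) = 501/50 (M(v) = 2*(5 - (-1)/(5*(-5)*(1 - 5))) = 2*(5 - (-1)*(-1)/(5*5*(-4))) = 2*(5 - (-1)*(-1)*(-1)/(5*5*4)) = 2*(5 - 1*(-1/100)) = 2*(5 + 1/100) = 2*(501/100) = 501/50)
(-22*67 + 109)/M(44*2) + 32950/(-17981) = (-22*67 + 109)/(501/50) + 32950/(-17981) = (-1474 + 109)*(50/501) + 32950*(-1/17981) = -1365*50/501 - 32950/17981 = -22750/167 - 32950/17981 = -414570400/3002827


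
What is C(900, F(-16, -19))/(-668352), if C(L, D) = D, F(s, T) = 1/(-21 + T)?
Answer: 1/26734080 ≈ 3.7405e-8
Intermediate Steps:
C(900, F(-16, -19))/(-668352) = 1/(-21 - 19*(-668352)) = -1/668352/(-40) = -1/40*(-1/668352) = 1/26734080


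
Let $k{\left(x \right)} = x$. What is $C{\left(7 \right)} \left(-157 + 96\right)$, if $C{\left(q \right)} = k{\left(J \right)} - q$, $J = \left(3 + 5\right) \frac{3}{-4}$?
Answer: $793$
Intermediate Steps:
$J = -6$ ($J = 8 \cdot 3 \left(- \frac{1}{4}\right) = 8 \left(- \frac{3}{4}\right) = -6$)
$C{\left(q \right)} = -6 - q$
$C{\left(7 \right)} \left(-157 + 96\right) = \left(-6 - 7\right) \left(-157 + 96\right) = \left(-6 - 7\right) \left(-61\right) = \left(-13\right) \left(-61\right) = 793$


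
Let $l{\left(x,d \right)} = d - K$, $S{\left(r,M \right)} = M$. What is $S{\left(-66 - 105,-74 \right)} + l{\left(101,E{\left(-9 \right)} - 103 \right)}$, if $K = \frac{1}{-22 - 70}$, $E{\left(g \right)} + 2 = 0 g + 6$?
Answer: $- \frac{15915}{92} \approx -172.99$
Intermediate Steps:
$E{\left(g \right)} = 4$ ($E{\left(g \right)} = -2 + \left(0 g + 6\right) = -2 + \left(0 + 6\right) = -2 + 6 = 4$)
$K = - \frac{1}{92}$ ($K = \frac{1}{-92} = - \frac{1}{92} \approx -0.01087$)
$l{\left(x,d \right)} = \frac{1}{92} + d$ ($l{\left(x,d \right)} = d - - \frac{1}{92} = d + \frac{1}{92} = \frac{1}{92} + d$)
$S{\left(-66 - 105,-74 \right)} + l{\left(101,E{\left(-9 \right)} - 103 \right)} = -74 + \left(\frac{1}{92} + \left(4 - 103\right)\right) = -74 + \left(\frac{1}{92} - 99\right) = -74 - \frac{9107}{92} = - \frac{15915}{92}$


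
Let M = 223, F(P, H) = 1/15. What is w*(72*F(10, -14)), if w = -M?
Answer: -5352/5 ≈ -1070.4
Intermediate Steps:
F(P, H) = 1/15
w = -223 (w = -1*223 = -223)
w*(72*F(10, -14)) = -16056/15 = -223*24/5 = -5352/5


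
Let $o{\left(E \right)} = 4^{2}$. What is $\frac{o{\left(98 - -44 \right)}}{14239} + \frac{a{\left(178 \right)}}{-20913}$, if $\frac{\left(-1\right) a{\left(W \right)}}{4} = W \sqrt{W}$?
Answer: $\frac{16}{14239} + \frac{712 \sqrt{178}}{20913} \approx 0.45535$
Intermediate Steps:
$o{\left(E \right)} = 16$
$a{\left(W \right)} = - 4 W^{\frac{3}{2}}$ ($a{\left(W \right)} = - 4 W \sqrt{W} = - 4 W^{\frac{3}{2}}$)
$\frac{o{\left(98 - -44 \right)}}{14239} + \frac{a{\left(178 \right)}}{-20913} = \frac{16}{14239} + \frac{\left(-4\right) 178^{\frac{3}{2}}}{-20913} = 16 \cdot \frac{1}{14239} + - 4 \cdot 178 \sqrt{178} \left(- \frac{1}{20913}\right) = \frac{16}{14239} + - 712 \sqrt{178} \left(- \frac{1}{20913}\right) = \frac{16}{14239} + \frac{712 \sqrt{178}}{20913}$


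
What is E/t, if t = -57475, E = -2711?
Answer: 2711/57475 ≈ 0.047168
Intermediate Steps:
E/t = -2711/(-57475) = -2711*(-1/57475) = 2711/57475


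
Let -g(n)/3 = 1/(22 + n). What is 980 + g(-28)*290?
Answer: 1125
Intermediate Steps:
g(n) = -3/(22 + n)
980 + g(-28)*290 = 980 - 3/(22 - 28)*290 = 980 - 3/(-6)*290 = 980 - 3*(-⅙)*290 = 980 + (½)*290 = 980 + 145 = 1125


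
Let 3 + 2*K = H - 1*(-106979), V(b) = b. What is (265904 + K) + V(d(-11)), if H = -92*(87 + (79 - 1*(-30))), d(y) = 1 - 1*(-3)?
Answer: 310380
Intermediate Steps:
d(y) = 4 (d(y) = 1 + 3 = 4)
H = -18032 (H = -92*(87 + (79 + 30)) = -92*(87 + 109) = -92*196 = -18032)
K = 44472 (K = -3/2 + (-18032 - 1*(-106979))/2 = -3/2 + (-18032 + 106979)/2 = -3/2 + (1/2)*88947 = -3/2 + 88947/2 = 44472)
(265904 + K) + V(d(-11)) = (265904 + 44472) + 4 = 310376 + 4 = 310380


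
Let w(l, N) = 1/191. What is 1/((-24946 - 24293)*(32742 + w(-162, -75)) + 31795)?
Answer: -191/307920993952 ≈ -6.2029e-10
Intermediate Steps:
w(l, N) = 1/191
1/((-24946 - 24293)*(32742 + w(-162, -75)) + 31795) = 1/((-24946 - 24293)*(32742 + 1/191) + 31795) = 1/(-49239*6253723/191 + 31795) = 1/(-307927066797/191 + 31795) = 1/(-307920993952/191) = -191/307920993952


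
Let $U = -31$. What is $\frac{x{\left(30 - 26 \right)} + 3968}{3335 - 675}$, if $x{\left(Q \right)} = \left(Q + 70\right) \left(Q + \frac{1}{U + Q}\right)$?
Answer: $\frac{57527}{35910} \approx 1.602$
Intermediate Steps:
$x{\left(Q \right)} = \left(70 + Q\right) \left(Q + \frac{1}{-31 + Q}\right)$ ($x{\left(Q \right)} = \left(Q + 70\right) \left(Q + \frac{1}{-31 + Q}\right) = \left(70 + Q\right) \left(Q + \frac{1}{-31 + Q}\right)$)
$\frac{x{\left(30 - 26 \right)} + 3968}{3335 - 675} = \frac{\frac{70 + \left(30 - 26\right)^{3} - 2169 \left(30 - 26\right) + 39 \left(30 - 26\right)^{2}}{-31 + \left(30 - 26\right)} + 3968}{3335 - 675} = \frac{\frac{70 + \left(30 - 26\right)^{3} - 2169 \left(30 - 26\right) + 39 \left(30 - 26\right)^{2}}{-31 + \left(30 - 26\right)} + 3968}{2660} = \left(\frac{70 + 4^{3} - 8676 + 39 \cdot 4^{2}}{-31 + 4} + 3968\right) \frac{1}{2660} = \left(\frac{70 + 64 - 8676 + 39 \cdot 16}{-27} + 3968\right) \frac{1}{2660} = \left(- \frac{70 + 64 - 8676 + 624}{27} + 3968\right) \frac{1}{2660} = \left(\left(- \frac{1}{27}\right) \left(-7918\right) + 3968\right) \frac{1}{2660} = \left(\frac{7918}{27} + 3968\right) \frac{1}{2660} = \frac{115054}{27} \cdot \frac{1}{2660} = \frac{57527}{35910}$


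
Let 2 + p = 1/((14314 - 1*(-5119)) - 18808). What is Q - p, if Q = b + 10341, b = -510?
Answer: 6145624/625 ≈ 9833.0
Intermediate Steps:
Q = 9831 (Q = -510 + 10341 = 9831)
p = -1249/625 (p = -2 + 1/((14314 - 1*(-5119)) - 18808) = -2 + 1/((14314 + 5119) - 18808) = -2 + 1/(19433 - 18808) = -2 + 1/625 = -1249/625 ≈ -1.9984)
Q - p = 9831 - 1*(-1249/625) = 9831 + 1249/625 = 6145624/625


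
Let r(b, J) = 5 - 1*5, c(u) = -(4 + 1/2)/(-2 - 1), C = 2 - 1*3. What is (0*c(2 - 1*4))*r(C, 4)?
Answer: 0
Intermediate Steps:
C = -1 (C = 2 - 3 = -1)
c(u) = 3/2 (c(u) = -(4 + ½)/(-3) = -9*(-1)/(2*3) = -1*(-3/2) = 3/2)
r(b, J) = 0 (r(b, J) = 5 - 5 = 0)
(0*c(2 - 1*4))*r(C, 4) = (0*(3/2))*0 = 0*0 = 0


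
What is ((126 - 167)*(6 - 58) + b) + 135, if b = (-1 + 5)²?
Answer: 2283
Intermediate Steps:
b = 16 (b = 4² = 16)
((126 - 167)*(6 - 58) + b) + 135 = ((126 - 167)*(6 - 58) + 16) + 135 = (-41*(-52) + 16) + 135 = (2132 + 16) + 135 = 2148 + 135 = 2283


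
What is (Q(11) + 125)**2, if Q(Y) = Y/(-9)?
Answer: 1240996/81 ≈ 15321.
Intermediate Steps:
Q(Y) = -Y/9 (Q(Y) = Y*(-1/9) = -Y/9)
(Q(11) + 125)**2 = (-1/9*11 + 125)**2 = (-11/9 + 125)**2 = (1114/9)**2 = 1240996/81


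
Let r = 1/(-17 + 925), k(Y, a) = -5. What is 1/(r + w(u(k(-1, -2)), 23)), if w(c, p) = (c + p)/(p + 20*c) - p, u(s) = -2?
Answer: -15436/374079 ≈ -0.041264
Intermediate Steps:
r = 1/908 ≈ 0.0011013
w(c, p) = -p + (c + p)/(p + 20*c) (w(c, p) = (c + p)/(p + 20*c) - p = -p + (c + p)/(p + 20*c))
1/(r + w(u(k(-1, -2)), 23)) = 1/(1/908 + (-2 + 23 - 1*23² - 20*(-2)*23)/(23 + 20*(-2))) = 1/(1/908 + (-2 + 23 - 1*529 + 920)/(23 - 40)) = 1/(1/908 + (-2 + 23 - 529 + 920)/(-17)) = 1/(1/908 - 1/17*412) = 1/(1/908 - 412/17) = 1/(-374079/15436) = -15436/374079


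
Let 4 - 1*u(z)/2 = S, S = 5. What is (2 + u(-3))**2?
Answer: 0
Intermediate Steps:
u(z) = -2 (u(z) = 8 - 2*5 = 8 - 10 = -2)
(2 + u(-3))**2 = (2 - 2)**2 = 0**2 = 0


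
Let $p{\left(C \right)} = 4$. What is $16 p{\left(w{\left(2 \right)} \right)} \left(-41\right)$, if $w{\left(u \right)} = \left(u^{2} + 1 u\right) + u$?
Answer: $-2624$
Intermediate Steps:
$w{\left(u \right)} = u^{2} + 2 u$ ($w{\left(u \right)} = \left(u^{2} + u\right) + u = \left(u + u^{2}\right) + u = u^{2} + 2 u$)
$16 p{\left(w{\left(2 \right)} \right)} \left(-41\right) = 16 \cdot 4 \left(-41\right) = 64 \left(-41\right) = -2624$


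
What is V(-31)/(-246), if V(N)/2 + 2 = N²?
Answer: -959/123 ≈ -7.7967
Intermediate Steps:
V(N) = -4 + 2*N²
V(-31)/(-246) = (-4 + 2*(-31)²)/(-246) = (-4 + 2*961)*(-1/246) = (-4 + 1922)*(-1/246) = 1918*(-1/246) = -959/123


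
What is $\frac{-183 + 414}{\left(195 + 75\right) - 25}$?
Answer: $\frac{33}{35} \approx 0.94286$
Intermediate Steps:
$\frac{-183 + 414}{\left(195 + 75\right) - 25} = \frac{231}{270 - 25} = \frac{231}{245} = 231 \cdot \frac{1}{245} = \frac{33}{35}$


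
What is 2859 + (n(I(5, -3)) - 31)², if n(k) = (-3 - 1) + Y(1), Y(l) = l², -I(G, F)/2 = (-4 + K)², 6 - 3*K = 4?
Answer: 4015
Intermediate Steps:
K = ⅔ (K = 2 - ⅓*4 = 2 - 4/3 = ⅔ ≈ 0.66667)
I(G, F) = -200/9 (I(G, F) = -2*(-4 + ⅔)² = -2*(-10/3)² = -2*100/9 = -200/9)
n(k) = -3 (n(k) = (-3 - 1) + 1² = -4 + 1 = -3)
2859 + (n(I(5, -3)) - 31)² = 2859 + (-3 - 31)² = 2859 + (-34)² = 2859 + 1156 = 4015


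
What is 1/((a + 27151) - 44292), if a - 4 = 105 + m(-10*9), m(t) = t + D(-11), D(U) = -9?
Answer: -1/17131 ≈ -5.8374e-5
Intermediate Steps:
m(t) = -9 + t (m(t) = t - 9 = -9 + t)
a = 10 (a = 4 + (105 + (-9 - 10*9)) = 4 + (105 + (-9 - 90)) = 4 + (105 - 99) = 4 + 6 = 10)
1/((a + 27151) - 44292) = 1/((10 + 27151) - 44292) = 1/(27161 - 44292) = 1/(-17131) = -1/17131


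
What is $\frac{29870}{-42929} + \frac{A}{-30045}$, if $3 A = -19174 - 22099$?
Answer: $- \frac{920523833}{3869405415} \approx -0.2379$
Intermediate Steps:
$A = - \frac{41273}{3}$ ($A = \frac{-19174 - 22099}{3} = \frac{1}{3} \left(-41273\right) = - \frac{41273}{3} \approx -13758.0$)
$\frac{29870}{-42929} + \frac{A}{-30045} = \frac{29870}{-42929} - \frac{41273}{3 \left(-30045\right)} = 29870 \left(- \frac{1}{42929}\right) - - \frac{41273}{90135} = - \frac{29870}{42929} + \frac{41273}{90135} = - \frac{920523833}{3869405415}$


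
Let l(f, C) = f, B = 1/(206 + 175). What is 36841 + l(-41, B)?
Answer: 36800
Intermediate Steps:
B = 1/381 ≈ 0.0026247
36841 + l(-41, B) = 36841 - 41 = 36800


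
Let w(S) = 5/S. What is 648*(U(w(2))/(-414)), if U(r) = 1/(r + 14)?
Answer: -24/253 ≈ -0.094862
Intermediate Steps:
U(r) = 1/(14 + r)
648*(U(w(2))/(-414)) = 648*(1/((14 + 5/2)*(-414))) = 648*(-1/414/(14 + 5*(½))) = 648*(-1/414/(14 + 5/2)) = 648*(-1/414/(33/2)) = 648*((2/33)*(-1/414)) = 648*(-1/6831) = -24/253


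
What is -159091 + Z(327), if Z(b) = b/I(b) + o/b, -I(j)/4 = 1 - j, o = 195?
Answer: -22612437973/142136 ≈ -1.5909e+5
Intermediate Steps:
I(j) = -4 + 4*j (I(j) = -4*(1 - j) = -4 + 4*j)
Z(b) = 195/b + b/(-4 + 4*b) (Z(b) = b/(-4 + 4*b) + 195/b = 195/b + b/(-4 + 4*b))
-159091 + Z(327) = -159091 + (¼)*(-780 + 327² + 780*327)/(327*(-1 + 327)) = -159091 + (¼)*(1/327)*(-780 + 106929 + 255060)/326 = -159091 + (¼)*(1/327)*(1/326)*361209 = -159091 + 120403/142136 = -22612437973/142136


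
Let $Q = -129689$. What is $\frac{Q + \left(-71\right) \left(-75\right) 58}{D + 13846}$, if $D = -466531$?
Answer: $- \frac{179161}{452685} \approx -0.39577$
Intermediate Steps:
$\frac{Q + \left(-71\right) \left(-75\right) 58}{D + 13846} = \frac{-129689 + \left(-71\right) \left(-75\right) 58}{-466531 + 13846} = \frac{-129689 + 5325 \cdot 58}{-452685} = \left(-129689 + 308850\right) \left(- \frac{1}{452685}\right) = 179161 \left(- \frac{1}{452685}\right) = - \frac{179161}{452685}$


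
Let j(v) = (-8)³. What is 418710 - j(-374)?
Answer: 419222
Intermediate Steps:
j(v) = -512
418710 - j(-374) = 418710 - 1*(-512) = 418710 + 512 = 419222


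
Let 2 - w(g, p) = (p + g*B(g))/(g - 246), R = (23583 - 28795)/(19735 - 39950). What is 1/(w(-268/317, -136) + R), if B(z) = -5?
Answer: 158182375/272706552 ≈ 0.58005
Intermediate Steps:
R = 5212/20215 (R = -5212/(-20215) = -5212*(-1/20215) = 5212/20215 ≈ 0.25783)
w(g, p) = 2 - (p - 5*g)/(-246 + g) (w(g, p) = 2 - (p + g*(-5))/(g - 246) = 2 - (p - 5*g)/(-246 + g))
1/(w(-268/317, -136) + R) = 1/((-492 - 1*(-136) + 7*(-268/317))/(-246 - 268/317) + 5212/20215) = 1/((-492 + 136 + 7*(-268*1/317))/(-246 - 268*1/317) + 5212/20215) = 1/((-492 + 136 + 7*(-268/317))/(-246 - 268/317) + 5212/20215) = 1/((-492 + 136 - 1876/317)/(-78250/317) + 5212/20215) = 1/(-317/78250*(-114728/317) + 5212/20215) = 1/(57364/39125 + 5212/20215) = 1/(272706552/158182375) = 158182375/272706552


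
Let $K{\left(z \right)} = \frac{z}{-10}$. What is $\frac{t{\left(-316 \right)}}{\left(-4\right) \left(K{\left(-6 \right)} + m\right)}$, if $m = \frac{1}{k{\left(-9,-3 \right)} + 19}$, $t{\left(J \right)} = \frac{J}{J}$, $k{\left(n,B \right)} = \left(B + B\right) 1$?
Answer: $- \frac{65}{176} \approx -0.36932$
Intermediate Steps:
$K{\left(z \right)} = - \frac{z}{10}$ ($K{\left(z \right)} = z \left(- \frac{1}{10}\right) = - \frac{z}{10}$)
$k{\left(n,B \right)} = 2 B$ ($k{\left(n,B \right)} = 2 B 1 = 2 B$)
$t{\left(J \right)} = 1$
$m = \frac{1}{13}$ ($m = \frac{1}{2 \left(-3\right) + 19} = \frac{1}{-6 + 19} = \frac{1}{13} \approx 0.076923$)
$\frac{t{\left(-316 \right)}}{\left(-4\right) \left(K{\left(-6 \right)} + m\right)} = 1 \frac{1}{\left(-4\right) \left(\left(- \frac{1}{10}\right) \left(-6\right) + \frac{1}{13}\right)} = 1 \frac{1}{\left(-4\right) \left(\frac{3}{5} + \frac{1}{13}\right)} = 1 \frac{1}{\left(-4\right) \frac{44}{65}} = 1 \frac{1}{- \frac{176}{65}} = 1 \left(- \frac{65}{176}\right) = - \frac{65}{176}$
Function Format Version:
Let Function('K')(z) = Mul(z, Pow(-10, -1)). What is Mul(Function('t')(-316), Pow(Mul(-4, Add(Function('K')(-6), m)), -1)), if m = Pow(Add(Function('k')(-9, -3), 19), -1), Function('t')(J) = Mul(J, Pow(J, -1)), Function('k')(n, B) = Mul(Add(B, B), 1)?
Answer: Rational(-65, 176) ≈ -0.36932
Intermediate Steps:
Function('K')(z) = Mul(Rational(-1, 10), z) (Function('K')(z) = Mul(z, Rational(-1, 10)) = Mul(Rational(-1, 10), z))
Function('k')(n, B) = Mul(2, B) (Function('k')(n, B) = Mul(Mul(2, B), 1) = Mul(2, B))
Function('t')(J) = 1
m = Rational(1, 13) (m = Pow(Add(Mul(2, -3), 19), -1) = Pow(Add(-6, 19), -1) = Pow(13, -1) = Rational(1, 13) ≈ 0.076923)
Mul(Function('t')(-316), Pow(Mul(-4, Add(Function('K')(-6), m)), -1)) = Mul(1, Pow(Mul(-4, Add(Mul(Rational(-1, 10), -6), Rational(1, 13))), -1)) = Mul(1, Pow(Mul(-4, Add(Rational(3, 5), Rational(1, 13))), -1)) = Mul(1, Pow(Mul(-4, Rational(44, 65)), -1)) = Mul(1, Pow(Rational(-176, 65), -1)) = Mul(1, Rational(-65, 176)) = Rational(-65, 176)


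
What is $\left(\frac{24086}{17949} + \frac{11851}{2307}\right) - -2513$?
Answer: $\frac{11591938440}{4600927} \approx 2519.5$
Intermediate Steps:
$\left(\frac{24086}{17949} + \frac{11851}{2307}\right) - -2513 = \left(24086 \cdot \frac{1}{17949} + 11851 \cdot \frac{1}{2307}\right) + 2513 = \left(\frac{24086}{17949} + \frac{11851}{2307}\right) + 2513 = \frac{29808889}{4600927} + 2513 = \frac{11591938440}{4600927}$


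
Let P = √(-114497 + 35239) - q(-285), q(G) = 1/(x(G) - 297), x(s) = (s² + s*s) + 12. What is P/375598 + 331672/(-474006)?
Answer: -3366959998037041/4811860032779670 + I*√79258/375598 ≈ -0.69972 + 0.00074955*I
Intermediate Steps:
x(s) = 12 + 2*s² (x(s) = (s² + s²) + 12 = 2*s² + 12 = 12 + 2*s²)
q(G) = 1/(-285 + 2*G²) (q(G) = 1/((12 + 2*G²) - 297) = 1/(-285 + 2*G²))
P = -1/162165 + I*√79258 (P = √(-114497 + 35239) - 1/(-285 + 2*(-285)²) = √(-79258) - 1/(-285 + 2*81225) = I*√79258 - 1/(-285 + 162450) = I*√79258 - 1/162165 = -1/162165 + I*√79258 ≈ -6.1666e-6 + 281.53*I)
P/375598 + 331672/(-474006) = (-1/162165 + I*√79258)/375598 + 331672/(-474006) = (-1/162165 + I*√79258)*(1/375598) + 331672*(-1/474006) = (-1/60908849670 + I*√79258/375598) - 165836/237003 = -3366959998037041/4811860032779670 + I*√79258/375598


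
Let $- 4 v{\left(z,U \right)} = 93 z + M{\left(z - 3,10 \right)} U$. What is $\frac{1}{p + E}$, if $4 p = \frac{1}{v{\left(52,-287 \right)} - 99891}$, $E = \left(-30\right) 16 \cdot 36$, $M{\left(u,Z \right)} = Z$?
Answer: $- \frac{401530}{6938438401} \approx -5.787 \cdot 10^{-5}$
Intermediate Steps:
$E = -17280$ ($E = \left(-480\right) 36 = -17280$)
$v{\left(z,U \right)} = - \frac{93 z}{4} - \frac{5 U}{2}$ ($v{\left(z,U \right)} = - \frac{93 z + 10 U}{4} = - \frac{10 U + 93 z}{4} = - \frac{93 z}{4} - \frac{5 U}{2}$)
$p = - \frac{1}{401530}$ ($p = \frac{1}{4 \left(\left(\left(- \frac{93}{4}\right) 52 - - \frac{1435}{2}\right) - 99891\right)} = \frac{1}{4 \left(\left(-1209 + \frac{1435}{2}\right) - 99891\right)} = \frac{1}{4 \left(- \frac{983}{2} - 99891\right)} = \frac{1}{4 \left(- \frac{200765}{2}\right)} = \frac{1}{4} \left(- \frac{2}{200765}\right) = - \frac{1}{401530} \approx -2.4905 \cdot 10^{-6}$)
$\frac{1}{p + E} = \frac{1}{- \frac{1}{401530} - 17280} = \frac{1}{- \frac{6938438401}{401530}} = - \frac{401530}{6938438401}$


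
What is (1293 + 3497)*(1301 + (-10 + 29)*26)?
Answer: 8598050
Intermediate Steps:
(1293 + 3497)*(1301 + (-10 + 29)*26) = 4790*(1301 + 19*26) = 4790*(1301 + 494) = 4790*1795 = 8598050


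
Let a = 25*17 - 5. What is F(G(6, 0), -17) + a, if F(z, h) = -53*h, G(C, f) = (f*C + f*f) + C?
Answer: 1321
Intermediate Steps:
G(C, f) = C + f**2 + C*f (G(C, f) = (C*f + f**2) + C = (f**2 + C*f) + C = C + f**2 + C*f)
a = 420 (a = 425 - 5 = 420)
F(G(6, 0), -17) + a = -53*(-17) + 420 = 901 + 420 = 1321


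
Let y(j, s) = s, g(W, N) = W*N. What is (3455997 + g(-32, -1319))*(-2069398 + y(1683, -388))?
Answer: -7240535734130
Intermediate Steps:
g(W, N) = N*W
(3455997 + g(-32, -1319))*(-2069398 + y(1683, -388)) = (3455997 - 1319*(-32))*(-2069398 - 388) = (3455997 + 42208)*(-2069786) = 3498205*(-2069786) = -7240535734130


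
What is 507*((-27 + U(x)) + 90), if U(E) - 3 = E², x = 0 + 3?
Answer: 38025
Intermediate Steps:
x = 3
U(E) = 3 + E²
507*((-27 + U(x)) + 90) = 507*((-27 + (3 + 3²)) + 90) = 507*((-27 + (3 + 9)) + 90) = 507*((-27 + 12) + 90) = 507*(-15 + 90) = 507*75 = 38025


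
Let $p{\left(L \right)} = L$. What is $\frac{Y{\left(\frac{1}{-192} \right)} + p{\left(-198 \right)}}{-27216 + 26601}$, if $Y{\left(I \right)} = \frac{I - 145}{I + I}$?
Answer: $- \frac{5489}{246} \approx -22.313$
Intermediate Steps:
$Y{\left(I \right)} = \frac{-145 + I}{2 I}$
$\frac{Y{\left(\frac{1}{-192} \right)} + p{\left(-198 \right)}}{-27216 + 26601} = \frac{\frac{-145 + \frac{1}{-192}}{2 \frac{1}{-192}} - 198}{-27216 + 26601} = \frac{\frac{-145 - \frac{1}{192}}{2 \left(- \frac{1}{192}\right)} - 198}{-615} = \left(\frac{1}{2} \left(-192\right) \left(- \frac{27841}{192}\right) - 198\right) \left(- \frac{1}{615}\right) = \left(\frac{27841}{2} - 198\right) \left(- \frac{1}{615}\right) = \frac{27445}{2} \left(- \frac{1}{615}\right) = - \frac{5489}{246}$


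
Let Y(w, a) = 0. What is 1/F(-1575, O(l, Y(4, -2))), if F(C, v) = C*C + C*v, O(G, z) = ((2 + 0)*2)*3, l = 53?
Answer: 1/2461725 ≈ 4.0622e-7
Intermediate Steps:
O(G, z) = 12 (O(G, z) = (2*2)*3 = 4*3 = 12)
F(C, v) = C**2 + C*v
1/F(-1575, O(l, Y(4, -2))) = 1/(-1575*(-1575 + 12)) = 1/(-1575*(-1563)) = 1/2461725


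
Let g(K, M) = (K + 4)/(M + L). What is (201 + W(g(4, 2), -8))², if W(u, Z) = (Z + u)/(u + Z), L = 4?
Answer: 40804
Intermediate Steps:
g(K, M) = (4 + K)/(4 + M) (g(K, M) = (K + 4)/(M + 4) = (4 + K)/(4 + M))
W(u, Z) = 1 (W(u, Z) = (Z + u)/(Z + u) = 1)
(201 + W(g(4, 2), -8))² = (201 + 1)² = 202² = 40804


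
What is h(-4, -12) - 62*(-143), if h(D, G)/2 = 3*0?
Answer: 8866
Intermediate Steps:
h(D, G) = 0 (h(D, G) = 2*(3*0) = 2*0 = 0)
h(-4, -12) - 62*(-143) = 0 - 62*(-143) = 0 + 8866 = 8866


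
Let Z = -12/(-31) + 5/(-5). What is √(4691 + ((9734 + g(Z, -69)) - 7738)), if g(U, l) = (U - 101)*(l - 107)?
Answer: 3*√2623623/31 ≈ 156.75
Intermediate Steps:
Z = -19/31 (Z = -12*(-1/31) + 5*(-⅕) = 12/31 - 1 = -19/31 ≈ -0.61290)
g(U, l) = (-107 + l)*(-101 + U) (g(U, l) = (-101 + U)*(-107 + l) = (-107 + l)*(-101 + U))
√(4691 + ((9734 + g(Z, -69)) - 7738)) = √(4691 + ((9734 + (10807 - 107*(-19/31) - 101*(-69) - 19/31*(-69))) - 7738)) = √(4691 + ((9734 + (10807 + 2033/31 + 6969 + 1311/31)) - 7738)) = √(4691 + ((9734 + 554400/31) - 7738)) = √(4691 + (856154/31 - 7738)) = √(4691 + 616276/31) = √(761697/31) = 3*√2623623/31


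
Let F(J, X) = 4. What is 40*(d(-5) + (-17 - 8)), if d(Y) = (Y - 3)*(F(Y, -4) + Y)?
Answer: -680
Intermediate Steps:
d(Y) = (-3 + Y)*(4 + Y) (d(Y) = (Y - 3)*(4 + Y) = (-3 + Y)*(4 + Y))
40*(d(-5) + (-17 - 8)) = 40*((-12 - 5 + (-5)²) + (-17 - 8)) = 40*((-12 - 5 + 25) - 25) = 40*(8 - 25) = 40*(-17) = -680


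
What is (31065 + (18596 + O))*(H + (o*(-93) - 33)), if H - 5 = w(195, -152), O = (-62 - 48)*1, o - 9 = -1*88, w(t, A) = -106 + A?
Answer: 349879611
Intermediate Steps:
o = -79 (o = 9 - 1*88 = 9 - 88 = -79)
O = -110 (O = -110*1 = -110)
H = -253 (H = 5 + (-106 - 152) = 5 - 258 = -253)
(31065 + (18596 + O))*(H + (o*(-93) - 33)) = (31065 + (18596 - 110))*(-253 + (-79*(-93) - 33)) = (31065 + 18486)*(-253 + (7347 - 33)) = 49551*(-253 + 7314) = 49551*7061 = 349879611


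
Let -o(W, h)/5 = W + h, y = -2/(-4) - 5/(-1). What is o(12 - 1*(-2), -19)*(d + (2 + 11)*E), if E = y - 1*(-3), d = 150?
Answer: 13025/2 ≈ 6512.5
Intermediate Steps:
y = 11/2 (y = -2*(-1/4) - 5*(-1) = 1/2 + 5 = 11/2 ≈ 5.5000)
E = 17/2 (E = 11/2 - 1*(-3) = 11/2 + 3 = 17/2 ≈ 8.5000)
o(W, h) = -5*W - 5*h (o(W, h) = -5*(W + h) = -5*W - 5*h)
o(12 - 1*(-2), -19)*(d + (2 + 11)*E) = (-5*(12 - 1*(-2)) - 5*(-19))*(150 + (2 + 11)*(17/2)) = (-5*(12 + 2) + 95)*(150 + 13*(17/2)) = (-5*14 + 95)*(150 + 221/2) = (-70 + 95)*(521/2) = 25*(521/2) = 13025/2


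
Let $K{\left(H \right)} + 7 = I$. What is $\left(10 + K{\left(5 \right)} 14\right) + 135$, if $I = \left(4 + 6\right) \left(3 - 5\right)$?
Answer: $-233$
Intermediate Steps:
$I = -20$ ($I = 10 \left(-2\right) = -20$)
$K{\left(H \right)} = -27$ ($K{\left(H \right)} = -7 - 20 = -27$)
$\left(10 + K{\left(5 \right)} 14\right) + 135 = \left(10 - 378\right) + 135 = -368 + 135 = -233$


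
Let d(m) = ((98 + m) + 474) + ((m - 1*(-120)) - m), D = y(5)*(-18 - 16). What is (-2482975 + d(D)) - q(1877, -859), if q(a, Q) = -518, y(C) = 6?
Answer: -2481969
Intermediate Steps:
D = -204 (D = 6*(-18 - 16) = 6*(-34) = -204)
d(m) = 692 + m (d(m) = (572 + m) + ((m + 120) - m) = (572 + m) + ((120 + m) - m) = (572 + m) + 120 = 692 + m)
(-2482975 + d(D)) - q(1877, -859) = (-2482975 + (692 - 204)) - 1*(-518) = (-2482975 + 488) + 518 = -2482487 + 518 = -2481969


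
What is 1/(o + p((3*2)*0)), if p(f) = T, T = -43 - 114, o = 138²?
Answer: 1/18887 ≈ 5.2946e-5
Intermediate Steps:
o = 19044
T = -157
p(f) = -157
1/(o + p((3*2)*0)) = 1/(19044 - 157) = 1/18887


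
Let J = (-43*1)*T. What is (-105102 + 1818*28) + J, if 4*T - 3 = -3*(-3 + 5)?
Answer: -216663/4 ≈ -54166.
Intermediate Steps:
T = -¾ (T = ¾ + (-3*(-3 + 5))/4 = ¾ + (-3*2)/4 = ¾ + (¼)*(-6) = ¾ - 3/2 = -¾ ≈ -0.75000)
J = 129/4 (J = -43*1*(-¾) = -43*(-¾) = 129/4 ≈ 32.250)
(-105102 + 1818*28) + J = (-105102 + 1818*28) + 129/4 = (-105102 + 50904) + 129/4 = -54198 + 129/4 = -216663/4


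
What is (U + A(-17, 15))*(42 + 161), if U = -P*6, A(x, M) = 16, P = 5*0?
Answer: 3248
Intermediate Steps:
P = 0
U = 0 (U = -1*0*6 = 0*6 = 0)
(U + A(-17, 15))*(42 + 161) = (0 + 16)*(42 + 161) = 16*203 = 3248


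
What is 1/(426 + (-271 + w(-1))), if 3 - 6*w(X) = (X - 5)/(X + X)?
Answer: 1/155 ≈ 0.0064516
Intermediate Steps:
w(X) = ½ - (-5 + X)/(12*X) (w(X) = ½ - (X - 5)/(6*(X + X)) = ½ - (-5 + X)/(6*(2*X)) = ½ - (-5 + X)*1/(2*X)/6 = ½ - (-5 + X)/(12*X))
1/(426 + (-271 + w(-1))) = 1/(426 + (-271 + (5/12)*(1 - 1)/(-1))) = 1/(426 + (-271 + (5/12)*(-1)*0)) = 1/(426 + (-271 + 0)) = 1/(426 - 271) = 1/155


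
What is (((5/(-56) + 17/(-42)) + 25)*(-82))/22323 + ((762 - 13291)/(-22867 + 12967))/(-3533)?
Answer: -831573451/9201168550 ≈ -0.090377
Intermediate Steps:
(((5/(-56) + 17/(-42)) + 25)*(-82))/22323 + ((762 - 13291)/(-22867 + 12967))/(-3533) = (((5*(-1/56) + 17*(-1/42)) + 25)*(-82))*(1/22323) - 12529/(-9900)*(-1/3533) = (((-5/56 - 17/42) + 25)*(-82))*(1/22323) - 12529*(-1/9900)*(-1/3533) = ((-83/168 + 25)*(-82))*(1/22323) + (1139/900)*(-1/3533) = ((4117/168)*(-82))*(1/22323) - 1139/3179700 = -168797/84*1/22323 - 1139/3179700 = -168797/1875132 - 1139/3179700 = -831573451/9201168550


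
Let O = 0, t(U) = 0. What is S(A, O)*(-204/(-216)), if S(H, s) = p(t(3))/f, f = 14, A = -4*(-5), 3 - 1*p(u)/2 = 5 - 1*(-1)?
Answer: -17/42 ≈ -0.40476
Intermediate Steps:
p(u) = -6 (p(u) = 6 - 2*(5 - 1*(-1)) = 6 - 2*(5 + 1) = 6 - 2*6 = 6 - 12 = -6)
A = 20
S(H, s) = -3/7 (S(H, s) = -6/14 = -6*1/14 = -3/7)
S(A, O)*(-204/(-216)) = -(-612)/(7*(-216)) = -(-612)*(-1)/(7*216) = -3/7*17/18 = -17/42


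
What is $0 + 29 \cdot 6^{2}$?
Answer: $1044$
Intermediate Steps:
$0 + 29 \cdot 6^{2} = 0 + 29 \cdot 36 = 0 + 1044 = 1044$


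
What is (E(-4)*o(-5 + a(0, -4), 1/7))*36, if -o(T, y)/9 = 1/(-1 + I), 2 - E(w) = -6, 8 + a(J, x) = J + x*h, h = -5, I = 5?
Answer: -648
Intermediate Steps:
a(J, x) = -8 + J - 5*x (a(J, x) = -8 + (J + x*(-5)) = -8 + (J - 5*x) = -8 + J - 5*x)
E(w) = 8 (E(w) = 2 - 1*(-6) = 2 + 6 = 8)
o(T, y) = -9/4 (o(T, y) = -9/(-1 + 5) = -9/4)
(E(-4)*o(-5 + a(0, -4), 1/7))*36 = (8*(-9/4))*36 = -18*36 = -648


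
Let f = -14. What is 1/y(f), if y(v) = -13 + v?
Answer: -1/27 ≈ -0.037037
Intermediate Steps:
1/y(f) = 1/(-13 - 14) = 1/(-27) = -1/27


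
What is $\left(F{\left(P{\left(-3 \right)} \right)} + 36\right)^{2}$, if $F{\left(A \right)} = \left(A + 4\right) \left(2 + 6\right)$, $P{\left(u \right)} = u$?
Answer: $1936$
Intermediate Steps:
$F{\left(A \right)} = 32 + 8 A$ ($F{\left(A \right)} = \left(4 + A\right) 8 = 32 + 8 A$)
$\left(F{\left(P{\left(-3 \right)} \right)} + 36\right)^{2} = \left(\left(32 + 8 \left(-3\right)\right) + 36\right)^{2} = \left(\left(32 - 24\right) + 36\right)^{2} = \left(8 + 36\right)^{2} = 44^{2} = 1936$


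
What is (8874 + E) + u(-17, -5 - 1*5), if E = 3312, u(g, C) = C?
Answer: 12176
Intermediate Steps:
(8874 + E) + u(-17, -5 - 1*5) = (8874 + 3312) + (-5 - 1*5) = 12186 + (-5 - 5) = 12186 - 10 = 12176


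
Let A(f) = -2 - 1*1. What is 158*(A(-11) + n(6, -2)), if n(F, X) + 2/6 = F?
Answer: 1264/3 ≈ 421.33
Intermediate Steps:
A(f) = -3 (A(f) = -2 - 1 = -3)
n(F, X) = -⅓ + F
158*(A(-11) + n(6, -2)) = 158*(-3 + (-⅓ + 6)) = 158*(-3 + 17/3) = 158*(8/3) = 1264/3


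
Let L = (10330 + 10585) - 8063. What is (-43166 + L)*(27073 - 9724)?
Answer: -525917586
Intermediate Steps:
L = 12852 (L = 20915 - 8063 = 12852)
(-43166 + L)*(27073 - 9724) = (-43166 + 12852)*(27073 - 9724) = -30314*17349 = -525917586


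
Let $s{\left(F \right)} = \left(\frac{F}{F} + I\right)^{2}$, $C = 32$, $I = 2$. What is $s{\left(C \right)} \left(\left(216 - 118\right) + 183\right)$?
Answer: $2529$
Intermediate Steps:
$s{\left(F \right)} = 9$ ($s{\left(F \right)} = \left(\frac{F}{F} + 2\right)^{2} = \left(1 + 2\right)^{2} = 3^{2} = 9$)
$s{\left(C \right)} \left(\left(216 - 118\right) + 183\right) = 9 \left(\left(216 - 118\right) + 183\right) = 9 \left(98 + 183\right) = 9 \cdot 281 = 2529$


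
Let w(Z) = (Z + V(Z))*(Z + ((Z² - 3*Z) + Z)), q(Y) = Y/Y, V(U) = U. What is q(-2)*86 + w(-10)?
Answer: -2114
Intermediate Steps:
q(Y) = 1
w(Z) = 2*Z*(Z² - Z) (w(Z) = (Z + Z)*(Z + ((Z² - 3*Z) + Z)) = (2*Z)*(Z + (Z² - 2*Z)) = (2*Z)*(Z² - Z) = 2*Z*(Z² - Z))
q(-2)*86 + w(-10) = 1*86 + 2*(-10)²*(-1 - 10) = 86 + 2*100*(-11) = 86 - 2200 = -2114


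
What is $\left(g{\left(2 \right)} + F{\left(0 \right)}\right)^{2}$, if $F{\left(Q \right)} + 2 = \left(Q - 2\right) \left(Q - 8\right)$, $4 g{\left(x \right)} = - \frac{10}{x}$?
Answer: $\frac{2601}{16} \approx 162.56$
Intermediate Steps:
$g{\left(x \right)} = - \frac{5}{2 x}$ ($g{\left(x \right)} = \frac{\left(-10\right) \frac{1}{x}}{4} = - \frac{5}{2 x}$)
$F{\left(Q \right)} = -2 + \left(-8 + Q\right) \left(-2 + Q\right)$ ($F{\left(Q \right)} = -2 + \left(Q - 2\right) \left(Q - 8\right) = -2 + \left(-2 + Q\right) \left(-8 + Q\right) = -2 + \left(-8 + Q\right) \left(-2 + Q\right)$)
$\left(g{\left(2 \right)} + F{\left(0 \right)}\right)^{2} = \left(- \frac{5}{2 \cdot 2} + \left(14 + 0^{2} - 0\right)\right)^{2} = \left(\left(- \frac{5}{2}\right) \frac{1}{2} + \left(14 + 0 + 0\right)\right)^{2} = \left(- \frac{5}{4} + 14\right)^{2} = \left(\frac{51}{4}\right)^{2} = \frac{2601}{16}$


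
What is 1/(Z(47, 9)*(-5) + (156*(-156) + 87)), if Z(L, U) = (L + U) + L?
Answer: -1/24764 ≈ -4.0381e-5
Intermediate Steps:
Z(L, U) = U + 2*L
1/(Z(47, 9)*(-5) + (156*(-156) + 87)) = 1/((9 + 2*47)*(-5) + (156*(-156) + 87)) = 1/((9 + 94)*(-5) + (-24336 + 87)) = 1/(103*(-5) - 24249) = 1/(-515 - 24249) = 1/(-24764) = -1/24764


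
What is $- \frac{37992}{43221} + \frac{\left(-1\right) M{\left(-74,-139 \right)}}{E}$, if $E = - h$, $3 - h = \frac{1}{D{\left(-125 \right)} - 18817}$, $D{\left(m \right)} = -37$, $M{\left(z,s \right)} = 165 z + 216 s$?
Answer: $- \frac{11472719911084}{814903141} \approx -14079.0$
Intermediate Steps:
$h = \frac{56563}{18854}$ ($h = 3 - \frac{1}{-37 - 18817} = 3 - \frac{1}{-18854} = 3 - - \frac{1}{18854} = 3 + \frac{1}{18854} = \frac{56563}{18854} \approx 3.0001$)
$E = - \frac{56563}{18854}$ ($E = \left(-1\right) \frac{56563}{18854} = - \frac{56563}{18854} \approx -3.0001$)
$- \frac{37992}{43221} + \frac{\left(-1\right) M{\left(-74,-139 \right)}}{E} = - \frac{37992}{43221} + \frac{\left(-1\right) \left(165 \left(-74\right) + 216 \left(-139\right)\right)}{- \frac{56563}{18854}} = \left(-37992\right) \frac{1}{43221} + - (-12210 - 30024) \left(- \frac{18854}{56563}\right) = - \frac{12664}{14407} + \left(-1\right) \left(-42234\right) \left(- \frac{18854}{56563}\right) = - \frac{12664}{14407} + 42234 \left(- \frac{18854}{56563}\right) = - \frac{12664}{14407} - \frac{796279836}{56563} = - \frac{11472719911084}{814903141}$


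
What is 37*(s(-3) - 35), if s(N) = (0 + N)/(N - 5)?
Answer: -10249/8 ≈ -1281.1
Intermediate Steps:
s(N) = N/(-5 + N)
37*(s(-3) - 35) = 37*(-3/(-5 - 3) - 35) = 37*(-3/(-8) - 35) = 37*(-3*(-1/8) - 35) = 37*(3/8 - 35) = 37*(-277/8) = -10249/8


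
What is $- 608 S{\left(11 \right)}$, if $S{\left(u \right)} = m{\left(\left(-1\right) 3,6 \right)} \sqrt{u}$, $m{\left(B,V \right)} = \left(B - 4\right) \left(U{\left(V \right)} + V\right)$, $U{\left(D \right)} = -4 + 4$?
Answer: $25536 \sqrt{11} \approx 84693.0$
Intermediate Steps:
$U{\left(D \right)} = 0$
$m{\left(B,V \right)} = V \left(-4 + B\right)$ ($m{\left(B,V \right)} = \left(B - 4\right) \left(0 + V\right) = \left(-4 + B\right) V = V \left(-4 + B\right)$)
$S{\left(u \right)} = - 42 \sqrt{u}$ ($S{\left(u \right)} = 6 \left(-4 - 3\right) \sqrt{u} = 6 \left(-7\right) \sqrt{u} = - 42 \sqrt{u}$)
$- 608 S{\left(11 \right)} = - 608 \left(- 42 \sqrt{11}\right) = 25536 \sqrt{11}$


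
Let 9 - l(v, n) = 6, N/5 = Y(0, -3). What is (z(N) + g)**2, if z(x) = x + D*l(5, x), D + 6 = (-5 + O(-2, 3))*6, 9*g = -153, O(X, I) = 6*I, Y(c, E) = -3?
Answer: 33856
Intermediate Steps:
N = -15 (N = 5*(-3) = -15)
l(v, n) = 3 (l(v, n) = 9 - 1*6 = 9 - 6 = 3)
g = -17 (g = (1/9)*(-153) = -17)
D = 72 (D = -6 + (-5 + 6*3)*6 = -6 + (-5 + 18)*6 = -6 + 13*6 = -6 + 78 = 72)
z(x) = 216 + x (z(x) = x + 72*3 = x + 216 = 216 + x)
(z(N) + g)**2 = ((216 - 15) - 17)**2 = (201 - 17)**2 = 184**2 = 33856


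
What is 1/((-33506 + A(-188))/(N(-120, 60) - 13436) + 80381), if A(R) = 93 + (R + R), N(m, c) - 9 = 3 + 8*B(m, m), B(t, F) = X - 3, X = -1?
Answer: 13456/1081640525 ≈ 1.2440e-5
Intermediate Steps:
B(t, F) = -4 (B(t, F) = -1 - 3 = -4)
N(m, c) = -20 (N(m, c) = 9 + (3 + 8*(-4)) = 9 + (3 - 32) = 9 - 29 = -20)
A(R) = 93 + 2*R
1/((-33506 + A(-188))/(N(-120, 60) - 13436) + 80381) = 1/((-33506 + (93 + 2*(-188)))/(-20 - 13436) + 80381) = 1/((-33506 + (93 - 376))/(-13456) + 80381) = 1/((-33506 - 283)*(-1/13456) + 80381) = 1/(-33789*(-1/13456) + 80381) = 1/(33789/13456 + 80381) = 1/(1081640525/13456) = 13456/1081640525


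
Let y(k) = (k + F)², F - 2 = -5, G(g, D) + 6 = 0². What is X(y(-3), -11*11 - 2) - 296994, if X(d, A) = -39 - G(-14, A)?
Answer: -297027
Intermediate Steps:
G(g, D) = -6 (G(g, D) = -6 + 0² = -6 + 0 = -6)
F = -3 (F = 2 - 5 = -3)
y(k) = (-3 + k)² (y(k) = (k - 3)² = (-3 + k)²)
X(d, A) = -33 (X(d, A) = -39 - 1*(-6) = -39 + 6 = -33)
X(y(-3), -11*11 - 2) - 296994 = -33 - 296994 = -297027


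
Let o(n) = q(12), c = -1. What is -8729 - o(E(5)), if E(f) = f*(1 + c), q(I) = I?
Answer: -8741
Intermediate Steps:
E(f) = 0 (E(f) = f*(1 - 1) = f*0 = 0)
o(n) = 12
-8729 - o(E(5)) = -8729 - 1*12 = -8729 - 12 = -8741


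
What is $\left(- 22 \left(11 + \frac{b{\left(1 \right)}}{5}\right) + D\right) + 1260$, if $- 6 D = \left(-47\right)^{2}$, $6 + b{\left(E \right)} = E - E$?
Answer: $\frac{20287}{30} \approx 676.23$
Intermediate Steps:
$b{\left(E \right)} = -6$ ($b{\left(E \right)} = -6 + \left(E - E\right) = -6 + 0 = -6$)
$D = - \frac{2209}{6}$ ($D = - \frac{\left(-47\right)^{2}}{6} = \left(- \frac{1}{6}\right) 2209 = - \frac{2209}{6} \approx -368.17$)
$\left(- 22 \left(11 + \frac{b{\left(1 \right)}}{5}\right) + D\right) + 1260 = \left(- 22 \left(11 - \frac{6}{5}\right) - \frac{2209}{6}\right) + 1260 = \left(\left(-22\right) \frac{49}{5} - \frac{2209}{6}\right) + 1260 = \left(- \frac{1078}{5} - \frac{2209}{6}\right) + 1260 = - \frac{17513}{30} + 1260 = \frac{20287}{30}$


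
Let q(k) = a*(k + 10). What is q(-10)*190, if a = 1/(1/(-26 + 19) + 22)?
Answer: 0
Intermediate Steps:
a = 7/153 (a = 1/(1/(-7) + 22) = 1/(-⅐ + 22) = 1/(153/7) = 7/153 ≈ 0.045752)
q(k) = 70/153 + 7*k/153 (q(k) = 7*(k + 10)/153 = 7*(10 + k)/153 = 70/153 + 7*k/153)
q(-10)*190 = (70/153 + (7/153)*(-10))*190 = (70/153 - 70/153)*190 = 0*190 = 0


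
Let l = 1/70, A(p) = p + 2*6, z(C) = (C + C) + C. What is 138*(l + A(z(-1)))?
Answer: 43539/35 ≈ 1244.0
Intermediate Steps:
z(C) = 3*C (z(C) = 2*C + C = 3*C)
A(p) = 12 + p (A(p) = p + 12 = 12 + p)
l = 1/70 ≈ 0.014286
138*(l + A(z(-1))) = 138*(1/70 + (12 + 3*(-1))) = 138*(1/70 + (12 - 3)) = 138*(1/70 + 9) = 138*(631/70) = 43539/35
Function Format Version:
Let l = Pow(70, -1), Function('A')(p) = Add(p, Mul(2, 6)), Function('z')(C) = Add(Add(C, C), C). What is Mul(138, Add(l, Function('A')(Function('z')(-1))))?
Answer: Rational(43539, 35) ≈ 1244.0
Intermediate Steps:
Function('z')(C) = Mul(3, C) (Function('z')(C) = Add(Mul(2, C), C) = Mul(3, C))
Function('A')(p) = Add(12, p) (Function('A')(p) = Add(p, 12) = Add(12, p))
l = Rational(1, 70) ≈ 0.014286
Mul(138, Add(l, Function('A')(Function('z')(-1)))) = Mul(138, Add(Rational(1, 70), Add(12, Mul(3, -1)))) = Mul(138, Add(Rational(1, 70), Add(12, -3))) = Mul(138, Add(Rational(1, 70), 9)) = Mul(138, Rational(631, 70)) = Rational(43539, 35)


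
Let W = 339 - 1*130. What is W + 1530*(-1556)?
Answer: -2380471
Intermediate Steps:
W = 209 (W = 339 - 130 = 209)
W + 1530*(-1556) = 209 + 1530*(-1556) = 209 - 2380680 = -2380471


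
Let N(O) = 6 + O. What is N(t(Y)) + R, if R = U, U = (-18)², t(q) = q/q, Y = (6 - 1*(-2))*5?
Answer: 331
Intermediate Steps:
Y = 40 (Y = (6 + 2)*5 = 8*5 = 40)
t(q) = 1
U = 324
R = 324
N(t(Y)) + R = (6 + 1) + 324 = 7 + 324 = 331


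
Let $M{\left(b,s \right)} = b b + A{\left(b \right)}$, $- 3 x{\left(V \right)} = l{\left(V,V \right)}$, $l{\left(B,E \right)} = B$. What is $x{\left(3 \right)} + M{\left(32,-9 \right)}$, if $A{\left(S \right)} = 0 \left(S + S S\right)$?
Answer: $1023$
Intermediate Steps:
$x{\left(V \right)} = - \frac{V}{3}$
$A{\left(S \right)} = 0$ ($A{\left(S \right)} = 0 \left(S + S^{2}\right) = 0$)
$M{\left(b,s \right)} = b^{2}$ ($M{\left(b,s \right)} = b b + 0 = b^{2} + 0 = b^{2}$)
$x{\left(3 \right)} + M{\left(32,-9 \right)} = \left(- \frac{1}{3}\right) 3 + 32^{2} = -1 + 1024 = 1023$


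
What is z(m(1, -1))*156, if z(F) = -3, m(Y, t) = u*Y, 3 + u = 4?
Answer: -468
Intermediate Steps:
u = 1 (u = -3 + 4 = 1)
m(Y, t) = Y (m(Y, t) = 1*Y = Y)
z(m(1, -1))*156 = -3*156 = -468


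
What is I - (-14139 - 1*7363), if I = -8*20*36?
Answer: 15742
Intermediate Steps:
I = -5760 (I = -160*36 = -5760)
I - (-14139 - 1*7363) = -5760 - (-14139 - 1*7363) = -5760 - (-14139 - 7363) = -5760 - 1*(-21502) = -5760 + 21502 = 15742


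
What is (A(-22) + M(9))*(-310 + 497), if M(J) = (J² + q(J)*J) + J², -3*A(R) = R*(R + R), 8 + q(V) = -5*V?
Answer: -357731/3 ≈ -1.1924e+5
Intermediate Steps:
q(V) = -8 - 5*V
A(R) = -2*R²/3 (A(R) = -R*(R + R)/3 = -R*2*R/3 = -2*R²/3)
M(J) = 2*J² + J*(-8 - 5*J) (M(J) = (J² + (-8 - 5*J)*J) + J² = (J² + J*(-8 - 5*J)) + J² = 2*J² + J*(-8 - 5*J))
(A(-22) + M(9))*(-310 + 497) = (-⅔*(-22)² - 1*9*(8 + 3*9))*(-310 + 497) = (-⅔*484 - 1*9*(8 + 27))*187 = (-968/3 - 1*9*35)*187 = (-968/3 - 315)*187 = -1913/3*187 = -357731/3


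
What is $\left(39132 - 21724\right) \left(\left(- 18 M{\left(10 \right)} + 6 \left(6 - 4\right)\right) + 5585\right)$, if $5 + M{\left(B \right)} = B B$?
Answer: $67664896$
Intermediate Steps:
$M{\left(B \right)} = -5 + B^{2}$ ($M{\left(B \right)} = -5 + B B = -5 + B^{2}$)
$\left(39132 - 21724\right) \left(\left(- 18 M{\left(10 \right)} + 6 \left(6 - 4\right)\right) + 5585\right) = \left(39132 - 21724\right) \left(\left(- 18 \left(-5 + 10^{2}\right) + 6 \left(6 - 4\right)\right) + 5585\right) = \left(39132 - 21724\right) \left(\left(- 18 \left(-5 + 100\right) + 6 \cdot 2\right) + 5585\right) = 17408 \left(\left(\left(-18\right) 95 + 12\right) + 5585\right) = 17408 \left(\left(-1710 + 12\right) + 5585\right) = 17408 \left(-1698 + 5585\right) = 17408 \cdot 3887 = 67664896$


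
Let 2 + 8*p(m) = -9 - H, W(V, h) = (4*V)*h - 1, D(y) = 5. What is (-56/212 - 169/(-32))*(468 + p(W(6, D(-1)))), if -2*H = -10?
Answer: 1982597/848 ≈ 2338.0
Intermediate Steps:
H = 5 (H = -½*(-10) = 5)
W(V, h) = -1 + 4*V*h (W(V, h) = 4*V*h - 1 = -1 + 4*V*h)
p(m) = -2 (p(m) = -¼ + (-9 - 1*5)/8 = -¼ + (-9 - 5)/8 = -¼ + (⅛)*(-14) = -¼ - 7/4 = -2)
(-56/212 - 169/(-32))*(468 + p(W(6, D(-1)))) = (-56/212 - 169/(-32))*(468 - 2) = (-56*1/212 - 169*(-1/32))*466 = (-14/53 + 169/32)*466 = (8509/1696)*466 = 1982597/848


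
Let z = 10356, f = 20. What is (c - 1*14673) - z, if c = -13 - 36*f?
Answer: -25762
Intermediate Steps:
c = -733 (c = -13 - 36*20 = -13 - 720 = -733)
(c - 1*14673) - z = (-733 - 1*14673) - 1*10356 = (-733 - 14673) - 10356 = -15406 - 10356 = -25762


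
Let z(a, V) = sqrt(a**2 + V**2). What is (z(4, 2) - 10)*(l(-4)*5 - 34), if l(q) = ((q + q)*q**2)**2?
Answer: -818860 + 163772*sqrt(5) ≈ -4.5265e+5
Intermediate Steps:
z(a, V) = sqrt(V**2 + a**2)
l(q) = 4*q**6 (l(q) = ((2*q)*q**2)**2 = (2*q**3)**2 = 4*q**6)
(z(4, 2) - 10)*(l(-4)*5 - 34) = (sqrt(2**2 + 4**2) - 10)*((4*(-4)**6)*5 - 34) = (sqrt(4 + 16) - 10)*((4*4096)*5 - 34) = (sqrt(20) - 10)*(16384*5 - 34) = (2*sqrt(5) - 10)*(81920 - 34) = (-10 + 2*sqrt(5))*81886 = -818860 + 163772*sqrt(5)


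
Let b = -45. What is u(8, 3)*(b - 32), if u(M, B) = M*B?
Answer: -1848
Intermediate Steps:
u(M, B) = B*M
u(8, 3)*(b - 32) = (3*8)*(-45 - 32) = 24*(-77) = -1848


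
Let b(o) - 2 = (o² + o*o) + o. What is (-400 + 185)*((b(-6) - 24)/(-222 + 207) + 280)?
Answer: -178708/3 ≈ -59569.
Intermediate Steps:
b(o) = 2 + o + 2*o² (b(o) = 2 + ((o² + o*o) + o) = 2 + ((o² + o²) + o) = 2 + (2*o² + o) = 2 + (o + 2*o²) = 2 + o + 2*o²)
(-400 + 185)*((b(-6) - 24)/(-222 + 207) + 280) = (-400 + 185)*(((2 - 6 + 2*(-6)²) - 24)/(-222 + 207) + 280) = -215*(((2 - 6 + 2*36) - 24)/(-15) + 280) = -215*(((2 - 6 + 72) - 24)*(-1/15) + 280) = -215*((68 - 24)*(-1/15) + 280) = -215*(44*(-1/15) + 280) = -215*(-44/15 + 280) = -215*4156/15 = -178708/3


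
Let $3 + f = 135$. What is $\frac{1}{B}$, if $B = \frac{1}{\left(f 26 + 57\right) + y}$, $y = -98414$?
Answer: $-94925$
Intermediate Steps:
$f = 132$ ($f = -3 + 135 = 132$)
$B = - \frac{1}{94925}$ ($B = \frac{1}{\left(132 \cdot 26 + 57\right) - 98414} = \frac{1}{\left(3432 + 57\right) - 98414} = \frac{1}{3489 - 98414} = \frac{1}{-94925} = - \frac{1}{94925} \approx -1.0535 \cdot 10^{-5}$)
$\frac{1}{B} = \frac{1}{- \frac{1}{94925}} = -94925$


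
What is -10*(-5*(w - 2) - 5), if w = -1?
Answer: -100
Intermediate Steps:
-10*(-5*(w - 2) - 5) = -10*(-5*(-1 - 2) - 5) = -10*(-5*(-3) - 5) = -10*(15 - 5) = -10*10 = -100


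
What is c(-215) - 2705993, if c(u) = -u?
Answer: -2705778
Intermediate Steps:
c(-215) - 2705993 = -1*(-215) - 2705993 = 215 - 2705993 = -2705778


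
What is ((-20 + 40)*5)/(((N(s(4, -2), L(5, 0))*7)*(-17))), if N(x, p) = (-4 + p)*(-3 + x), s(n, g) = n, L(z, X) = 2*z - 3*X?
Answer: -50/357 ≈ -0.14006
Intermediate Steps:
L(z, X) = -3*X + 2*z
((-20 + 40)*5)/(((N(s(4, -2), L(5, 0))*7)*(-17))) = ((-20 + 40)*5)/((((12 - 4*4 - 3*(-3*0 + 2*5) + (-3*0 + 2*5)*4)*7)*(-17))) = (20*5)/((((12 - 16 - 3*(0 + 10) + (0 + 10)*4)*7)*(-17))) = 100/((((12 - 16 - 3*10 + 10*4)*7)*(-17))) = 100/((((12 - 16 - 30 + 40)*7)*(-17))) = 100/(((6*7)*(-17))) = 100/((42*(-17))) = 100/(-714) = 100*(-1/714) = -50/357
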